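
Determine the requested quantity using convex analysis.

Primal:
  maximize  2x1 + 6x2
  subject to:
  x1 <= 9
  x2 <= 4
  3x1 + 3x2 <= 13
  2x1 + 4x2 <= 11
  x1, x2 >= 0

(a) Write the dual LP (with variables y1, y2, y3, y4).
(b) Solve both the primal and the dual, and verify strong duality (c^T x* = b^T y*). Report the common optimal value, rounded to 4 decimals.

The standard primal-dual pair for 'max c^T x s.t. A x <= b, x >= 0' is:
  Dual:  min b^T y  s.t.  A^T y >= c,  y >= 0.

So the dual LP is:
  minimize  9y1 + 4y2 + 13y3 + 11y4
  subject to:
    y1 + 3y3 + 2y4 >= 2
    y2 + 3y3 + 4y4 >= 6
    y1, y2, y3, y4 >= 0

Solving the primal: x* = (0, 2.75).
  primal value c^T x* = 16.5.
Solving the dual: y* = (0, 0, 0, 1.5).
  dual value b^T y* = 16.5.
Strong duality: c^T x* = b^T y*. Confirmed.

16.5


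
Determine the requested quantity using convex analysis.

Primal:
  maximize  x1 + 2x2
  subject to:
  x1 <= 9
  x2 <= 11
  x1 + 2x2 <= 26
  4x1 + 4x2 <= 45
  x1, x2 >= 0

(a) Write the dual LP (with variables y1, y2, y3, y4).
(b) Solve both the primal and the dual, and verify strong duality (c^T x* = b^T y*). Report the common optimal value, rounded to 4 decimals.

The standard primal-dual pair for 'max c^T x s.t. A x <= b, x >= 0' is:
  Dual:  min b^T y  s.t.  A^T y >= c,  y >= 0.

So the dual LP is:
  minimize  9y1 + 11y2 + 26y3 + 45y4
  subject to:
    y1 + y3 + 4y4 >= 1
    y2 + 2y3 + 4y4 >= 2
    y1, y2, y3, y4 >= 0

Solving the primal: x* = (0.25, 11).
  primal value c^T x* = 22.25.
Solving the dual: y* = (0, 1, 0, 0.25).
  dual value b^T y* = 22.25.
Strong duality: c^T x* = b^T y*. Confirmed.

22.25


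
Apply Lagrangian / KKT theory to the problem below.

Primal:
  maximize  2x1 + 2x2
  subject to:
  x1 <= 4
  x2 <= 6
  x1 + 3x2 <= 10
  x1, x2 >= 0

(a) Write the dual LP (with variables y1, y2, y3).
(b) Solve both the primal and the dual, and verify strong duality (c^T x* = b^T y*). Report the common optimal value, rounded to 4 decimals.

The standard primal-dual pair for 'max c^T x s.t. A x <= b, x >= 0' is:
  Dual:  min b^T y  s.t.  A^T y >= c,  y >= 0.

So the dual LP is:
  minimize  4y1 + 6y2 + 10y3
  subject to:
    y1 + y3 >= 2
    y2 + 3y3 >= 2
    y1, y2, y3 >= 0

Solving the primal: x* = (4, 2).
  primal value c^T x* = 12.
Solving the dual: y* = (1.3333, 0, 0.6667).
  dual value b^T y* = 12.
Strong duality: c^T x* = b^T y*. Confirmed.

12


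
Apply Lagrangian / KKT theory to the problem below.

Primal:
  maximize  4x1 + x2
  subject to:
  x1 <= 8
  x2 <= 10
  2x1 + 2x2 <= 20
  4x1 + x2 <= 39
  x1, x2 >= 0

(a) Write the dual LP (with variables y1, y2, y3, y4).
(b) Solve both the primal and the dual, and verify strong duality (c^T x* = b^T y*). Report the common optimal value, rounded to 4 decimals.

The standard primal-dual pair for 'max c^T x s.t. A x <= b, x >= 0' is:
  Dual:  min b^T y  s.t.  A^T y >= c,  y >= 0.

So the dual LP is:
  minimize  8y1 + 10y2 + 20y3 + 39y4
  subject to:
    y1 + 2y3 + 4y4 >= 4
    y2 + 2y3 + y4 >= 1
    y1, y2, y3, y4 >= 0

Solving the primal: x* = (8, 2).
  primal value c^T x* = 34.
Solving the dual: y* = (3, 0, 0.5, 0).
  dual value b^T y* = 34.
Strong duality: c^T x* = b^T y*. Confirmed.

34


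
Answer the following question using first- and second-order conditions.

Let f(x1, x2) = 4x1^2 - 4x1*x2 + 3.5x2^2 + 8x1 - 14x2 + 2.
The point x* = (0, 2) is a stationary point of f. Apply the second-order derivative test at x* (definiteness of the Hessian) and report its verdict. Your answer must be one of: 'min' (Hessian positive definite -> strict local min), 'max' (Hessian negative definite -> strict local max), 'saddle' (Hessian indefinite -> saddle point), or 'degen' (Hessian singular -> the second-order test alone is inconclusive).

Compute the Hessian H = grad^2 f:
  H = [[8, -4], [-4, 7]]
Verify stationarity: grad f(x*) = H x* + g = (0, 0).
Eigenvalues of H: 3.4689, 11.5311.
Both eigenvalues > 0, so H is positive definite -> x* is a strict local min.

min


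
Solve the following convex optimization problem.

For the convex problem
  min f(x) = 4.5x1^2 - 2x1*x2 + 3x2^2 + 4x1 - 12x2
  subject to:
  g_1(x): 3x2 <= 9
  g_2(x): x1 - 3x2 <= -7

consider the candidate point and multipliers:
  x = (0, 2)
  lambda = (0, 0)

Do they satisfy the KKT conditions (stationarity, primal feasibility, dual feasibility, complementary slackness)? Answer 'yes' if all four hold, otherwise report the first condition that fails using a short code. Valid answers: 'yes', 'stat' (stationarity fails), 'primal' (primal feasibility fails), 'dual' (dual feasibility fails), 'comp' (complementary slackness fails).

Gradient of f: grad f(x) = Q x + c = (0, 0)
Constraint values g_i(x) = a_i^T x - b_i:
  g_1((0, 2)) = -3
  g_2((0, 2)) = 1
Stationarity residual: grad f(x) + sum_i lambda_i a_i = (0, 0)
  -> stationarity OK
Primal feasibility (all g_i <= 0): FAILS
Dual feasibility (all lambda_i >= 0): OK
Complementary slackness (lambda_i * g_i(x) = 0 for all i): OK

Verdict: the first failing condition is primal_feasibility -> primal.

primal


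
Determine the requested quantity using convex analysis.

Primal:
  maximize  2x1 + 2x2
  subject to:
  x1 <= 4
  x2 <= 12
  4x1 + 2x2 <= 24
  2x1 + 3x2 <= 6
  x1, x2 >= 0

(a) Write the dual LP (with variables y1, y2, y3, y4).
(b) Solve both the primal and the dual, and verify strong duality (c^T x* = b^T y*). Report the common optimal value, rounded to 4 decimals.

The standard primal-dual pair for 'max c^T x s.t. A x <= b, x >= 0' is:
  Dual:  min b^T y  s.t.  A^T y >= c,  y >= 0.

So the dual LP is:
  minimize  4y1 + 12y2 + 24y3 + 6y4
  subject to:
    y1 + 4y3 + 2y4 >= 2
    y2 + 2y3 + 3y4 >= 2
    y1, y2, y3, y4 >= 0

Solving the primal: x* = (3, 0).
  primal value c^T x* = 6.
Solving the dual: y* = (0, 0, 0, 1).
  dual value b^T y* = 6.
Strong duality: c^T x* = b^T y*. Confirmed.

6


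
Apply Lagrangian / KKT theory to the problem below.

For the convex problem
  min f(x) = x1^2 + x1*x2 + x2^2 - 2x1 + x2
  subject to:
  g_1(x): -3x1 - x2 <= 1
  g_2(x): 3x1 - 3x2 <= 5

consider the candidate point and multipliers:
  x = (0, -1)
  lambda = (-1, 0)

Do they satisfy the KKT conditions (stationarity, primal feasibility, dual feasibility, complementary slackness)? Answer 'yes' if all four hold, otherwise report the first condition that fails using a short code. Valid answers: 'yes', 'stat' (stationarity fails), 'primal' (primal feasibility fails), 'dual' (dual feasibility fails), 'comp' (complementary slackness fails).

Gradient of f: grad f(x) = Q x + c = (-3, -1)
Constraint values g_i(x) = a_i^T x - b_i:
  g_1((0, -1)) = 0
  g_2((0, -1)) = -2
Stationarity residual: grad f(x) + sum_i lambda_i a_i = (0, 0)
  -> stationarity OK
Primal feasibility (all g_i <= 0): OK
Dual feasibility (all lambda_i >= 0): FAILS
Complementary slackness (lambda_i * g_i(x) = 0 for all i): OK

Verdict: the first failing condition is dual_feasibility -> dual.

dual


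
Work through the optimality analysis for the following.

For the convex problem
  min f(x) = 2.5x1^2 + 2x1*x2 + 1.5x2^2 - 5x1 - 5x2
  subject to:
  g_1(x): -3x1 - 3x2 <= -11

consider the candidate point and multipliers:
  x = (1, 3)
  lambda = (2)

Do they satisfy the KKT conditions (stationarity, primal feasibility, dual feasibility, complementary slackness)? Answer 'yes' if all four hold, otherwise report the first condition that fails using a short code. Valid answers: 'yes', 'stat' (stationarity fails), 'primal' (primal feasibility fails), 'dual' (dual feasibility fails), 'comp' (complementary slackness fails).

Gradient of f: grad f(x) = Q x + c = (6, 6)
Constraint values g_i(x) = a_i^T x - b_i:
  g_1((1, 3)) = -1
Stationarity residual: grad f(x) + sum_i lambda_i a_i = (0, 0)
  -> stationarity OK
Primal feasibility (all g_i <= 0): OK
Dual feasibility (all lambda_i >= 0): OK
Complementary slackness (lambda_i * g_i(x) = 0 for all i): FAILS

Verdict: the first failing condition is complementary_slackness -> comp.

comp


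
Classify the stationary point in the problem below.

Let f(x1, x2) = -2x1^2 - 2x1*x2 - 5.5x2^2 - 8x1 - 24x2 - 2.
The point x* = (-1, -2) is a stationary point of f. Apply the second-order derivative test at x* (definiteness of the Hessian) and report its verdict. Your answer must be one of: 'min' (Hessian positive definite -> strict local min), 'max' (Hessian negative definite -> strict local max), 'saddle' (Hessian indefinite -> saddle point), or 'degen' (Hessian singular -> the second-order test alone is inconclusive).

Compute the Hessian H = grad^2 f:
  H = [[-4, -2], [-2, -11]]
Verify stationarity: grad f(x*) = H x* + g = (0, 0).
Eigenvalues of H: -11.5311, -3.4689.
Both eigenvalues < 0, so H is negative definite -> x* is a strict local max.

max


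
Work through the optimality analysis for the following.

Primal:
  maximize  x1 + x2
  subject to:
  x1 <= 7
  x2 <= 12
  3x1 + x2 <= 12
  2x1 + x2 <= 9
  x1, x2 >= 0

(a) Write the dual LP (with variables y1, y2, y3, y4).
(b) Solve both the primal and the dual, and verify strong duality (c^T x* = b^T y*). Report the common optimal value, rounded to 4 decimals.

The standard primal-dual pair for 'max c^T x s.t. A x <= b, x >= 0' is:
  Dual:  min b^T y  s.t.  A^T y >= c,  y >= 0.

So the dual LP is:
  minimize  7y1 + 12y2 + 12y3 + 9y4
  subject to:
    y1 + 3y3 + 2y4 >= 1
    y2 + y3 + y4 >= 1
    y1, y2, y3, y4 >= 0

Solving the primal: x* = (0, 9).
  primal value c^T x* = 9.
Solving the dual: y* = (0, 0, 0, 1).
  dual value b^T y* = 9.
Strong duality: c^T x* = b^T y*. Confirmed.

9


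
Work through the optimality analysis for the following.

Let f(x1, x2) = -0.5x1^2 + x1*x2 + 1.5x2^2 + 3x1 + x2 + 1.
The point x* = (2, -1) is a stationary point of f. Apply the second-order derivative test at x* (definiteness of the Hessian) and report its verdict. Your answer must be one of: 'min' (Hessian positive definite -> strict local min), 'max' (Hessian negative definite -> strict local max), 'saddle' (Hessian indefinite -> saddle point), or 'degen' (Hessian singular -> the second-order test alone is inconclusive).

Compute the Hessian H = grad^2 f:
  H = [[-1, 1], [1, 3]]
Verify stationarity: grad f(x*) = H x* + g = (0, 0).
Eigenvalues of H: -1.2361, 3.2361.
Eigenvalues have mixed signs, so H is indefinite -> x* is a saddle point.

saddle


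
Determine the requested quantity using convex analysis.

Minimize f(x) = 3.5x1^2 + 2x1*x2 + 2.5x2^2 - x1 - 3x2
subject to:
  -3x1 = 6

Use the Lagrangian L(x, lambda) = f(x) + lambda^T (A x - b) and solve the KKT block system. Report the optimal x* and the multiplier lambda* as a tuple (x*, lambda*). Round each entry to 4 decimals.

Form the Lagrangian:
  L(x, lambda) = (1/2) x^T Q x + c^T x + lambda^T (A x - b)
Stationarity (grad_x L = 0): Q x + c + A^T lambda = 0.
Primal feasibility: A x = b.

This gives the KKT block system:
  [ Q   A^T ] [ x     ]   [-c ]
  [ A    0  ] [ lambda ] = [ b ]

Solving the linear system:
  x*      = (-2, 1.4)
  lambda* = (-4.0667)
  f(x*)   = 11.1

x* = (-2, 1.4), lambda* = (-4.0667)


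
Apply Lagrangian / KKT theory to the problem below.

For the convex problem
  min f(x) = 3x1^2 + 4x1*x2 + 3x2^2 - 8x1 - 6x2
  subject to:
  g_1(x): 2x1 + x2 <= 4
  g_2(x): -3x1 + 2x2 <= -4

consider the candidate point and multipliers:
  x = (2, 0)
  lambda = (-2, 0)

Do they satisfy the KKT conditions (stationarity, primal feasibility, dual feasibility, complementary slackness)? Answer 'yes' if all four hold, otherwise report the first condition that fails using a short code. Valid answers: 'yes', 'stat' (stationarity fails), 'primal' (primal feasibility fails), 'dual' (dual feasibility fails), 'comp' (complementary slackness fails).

Gradient of f: grad f(x) = Q x + c = (4, 2)
Constraint values g_i(x) = a_i^T x - b_i:
  g_1((2, 0)) = 0
  g_2((2, 0)) = -2
Stationarity residual: grad f(x) + sum_i lambda_i a_i = (0, 0)
  -> stationarity OK
Primal feasibility (all g_i <= 0): OK
Dual feasibility (all lambda_i >= 0): FAILS
Complementary slackness (lambda_i * g_i(x) = 0 for all i): OK

Verdict: the first failing condition is dual_feasibility -> dual.

dual


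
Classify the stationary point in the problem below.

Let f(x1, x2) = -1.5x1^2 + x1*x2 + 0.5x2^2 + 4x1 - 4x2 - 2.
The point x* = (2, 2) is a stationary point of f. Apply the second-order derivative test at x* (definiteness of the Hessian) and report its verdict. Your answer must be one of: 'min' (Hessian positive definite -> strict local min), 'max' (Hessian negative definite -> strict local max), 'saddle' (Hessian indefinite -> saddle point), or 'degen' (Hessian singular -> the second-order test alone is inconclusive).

Compute the Hessian H = grad^2 f:
  H = [[-3, 1], [1, 1]]
Verify stationarity: grad f(x*) = H x* + g = (0, 0).
Eigenvalues of H: -3.2361, 1.2361.
Eigenvalues have mixed signs, so H is indefinite -> x* is a saddle point.

saddle


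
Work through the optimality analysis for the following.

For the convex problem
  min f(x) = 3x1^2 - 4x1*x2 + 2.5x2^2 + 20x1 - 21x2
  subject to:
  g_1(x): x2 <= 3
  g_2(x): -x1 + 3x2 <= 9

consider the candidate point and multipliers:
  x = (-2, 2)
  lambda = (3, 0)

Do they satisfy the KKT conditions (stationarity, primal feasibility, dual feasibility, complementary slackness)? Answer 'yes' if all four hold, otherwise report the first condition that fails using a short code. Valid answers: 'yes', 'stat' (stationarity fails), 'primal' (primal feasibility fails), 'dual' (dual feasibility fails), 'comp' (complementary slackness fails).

Gradient of f: grad f(x) = Q x + c = (0, -3)
Constraint values g_i(x) = a_i^T x - b_i:
  g_1((-2, 2)) = -1
  g_2((-2, 2)) = -1
Stationarity residual: grad f(x) + sum_i lambda_i a_i = (0, 0)
  -> stationarity OK
Primal feasibility (all g_i <= 0): OK
Dual feasibility (all lambda_i >= 0): OK
Complementary slackness (lambda_i * g_i(x) = 0 for all i): FAILS

Verdict: the first failing condition is complementary_slackness -> comp.

comp


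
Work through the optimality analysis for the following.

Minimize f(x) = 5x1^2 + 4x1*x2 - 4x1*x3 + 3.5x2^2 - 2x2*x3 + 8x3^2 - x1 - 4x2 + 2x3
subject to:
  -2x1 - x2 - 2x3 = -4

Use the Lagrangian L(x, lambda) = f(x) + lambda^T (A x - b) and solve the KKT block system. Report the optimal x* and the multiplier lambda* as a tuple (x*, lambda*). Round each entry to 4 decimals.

Form the Lagrangian:
  L(x, lambda) = (1/2) x^T Q x + c^T x + lambda^T (A x - b)
Stationarity (grad_x L = 0): Q x + c + A^T lambda = 0.
Primal feasibility: A x = b.

This gives the KKT block system:
  [ Q   A^T ] [ x     ]   [-c ]
  [ A    0  ] [ lambda ] = [ b ]

Solving the linear system:
  x*      = (0.8548, 0.871, 0.7097)
  lambda* = (4.0968)
  f(x*)   = 6.7339

x* = (0.8548, 0.871, 0.7097), lambda* = (4.0968)


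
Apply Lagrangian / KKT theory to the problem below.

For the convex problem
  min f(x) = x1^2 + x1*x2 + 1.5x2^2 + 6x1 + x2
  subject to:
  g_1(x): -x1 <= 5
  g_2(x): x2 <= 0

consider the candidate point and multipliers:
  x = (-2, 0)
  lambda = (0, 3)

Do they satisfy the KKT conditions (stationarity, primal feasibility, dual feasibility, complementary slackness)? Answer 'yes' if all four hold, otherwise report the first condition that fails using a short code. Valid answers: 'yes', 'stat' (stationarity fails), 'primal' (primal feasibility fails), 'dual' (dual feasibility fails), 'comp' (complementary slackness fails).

Gradient of f: grad f(x) = Q x + c = (2, -1)
Constraint values g_i(x) = a_i^T x - b_i:
  g_1((-2, 0)) = -3
  g_2((-2, 0)) = 0
Stationarity residual: grad f(x) + sum_i lambda_i a_i = (2, 2)
  -> stationarity FAILS
Primal feasibility (all g_i <= 0): OK
Dual feasibility (all lambda_i >= 0): OK
Complementary slackness (lambda_i * g_i(x) = 0 for all i): OK

Verdict: the first failing condition is stationarity -> stat.

stat


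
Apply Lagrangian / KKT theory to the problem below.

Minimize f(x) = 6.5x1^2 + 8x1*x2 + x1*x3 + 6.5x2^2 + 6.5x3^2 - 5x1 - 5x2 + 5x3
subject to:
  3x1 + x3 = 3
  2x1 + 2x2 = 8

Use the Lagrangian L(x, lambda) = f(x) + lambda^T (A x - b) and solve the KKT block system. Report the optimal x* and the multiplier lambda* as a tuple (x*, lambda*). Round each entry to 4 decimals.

Form the Lagrangian:
  L(x, lambda) = (1/2) x^T Q x + c^T x + lambda^T (A x - b)
Stationarity (grad_x L = 0): Q x + c + A^T lambda = 0.
Primal feasibility: A x = b.

This gives the KKT block system:
  [ Q   A^T ] [ x     ]   [-c ]
  [ A    0  ] [ lambda ] = [ b ]

Solving the linear system:
  x*      = (1.2314, 2.7686, -0.6942)
  lambda* = (2.7934, -20.4215)
  f(x*)   = 65.7603

x* = (1.2314, 2.7686, -0.6942), lambda* = (2.7934, -20.4215)


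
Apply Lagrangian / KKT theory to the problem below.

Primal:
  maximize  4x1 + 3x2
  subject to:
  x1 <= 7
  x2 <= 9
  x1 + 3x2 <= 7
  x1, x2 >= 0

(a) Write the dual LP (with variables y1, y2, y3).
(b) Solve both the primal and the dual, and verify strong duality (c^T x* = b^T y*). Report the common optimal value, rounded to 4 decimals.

The standard primal-dual pair for 'max c^T x s.t. A x <= b, x >= 0' is:
  Dual:  min b^T y  s.t.  A^T y >= c,  y >= 0.

So the dual LP is:
  minimize  7y1 + 9y2 + 7y3
  subject to:
    y1 + y3 >= 4
    y2 + 3y3 >= 3
    y1, y2, y3 >= 0

Solving the primal: x* = (7, 0).
  primal value c^T x* = 28.
Solving the dual: y* = (3, 0, 1).
  dual value b^T y* = 28.
Strong duality: c^T x* = b^T y*. Confirmed.

28


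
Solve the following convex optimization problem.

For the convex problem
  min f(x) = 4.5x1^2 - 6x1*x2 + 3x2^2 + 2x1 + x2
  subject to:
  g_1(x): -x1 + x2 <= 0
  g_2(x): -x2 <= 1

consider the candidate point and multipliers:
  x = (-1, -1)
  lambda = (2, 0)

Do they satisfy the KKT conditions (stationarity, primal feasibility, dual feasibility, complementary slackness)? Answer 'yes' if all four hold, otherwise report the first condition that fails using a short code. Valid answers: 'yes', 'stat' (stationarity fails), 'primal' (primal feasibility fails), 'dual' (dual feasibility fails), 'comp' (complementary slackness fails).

Gradient of f: grad f(x) = Q x + c = (-1, 1)
Constraint values g_i(x) = a_i^T x - b_i:
  g_1((-1, -1)) = 0
  g_2((-1, -1)) = 0
Stationarity residual: grad f(x) + sum_i lambda_i a_i = (-3, 3)
  -> stationarity FAILS
Primal feasibility (all g_i <= 0): OK
Dual feasibility (all lambda_i >= 0): OK
Complementary slackness (lambda_i * g_i(x) = 0 for all i): OK

Verdict: the first failing condition is stationarity -> stat.

stat


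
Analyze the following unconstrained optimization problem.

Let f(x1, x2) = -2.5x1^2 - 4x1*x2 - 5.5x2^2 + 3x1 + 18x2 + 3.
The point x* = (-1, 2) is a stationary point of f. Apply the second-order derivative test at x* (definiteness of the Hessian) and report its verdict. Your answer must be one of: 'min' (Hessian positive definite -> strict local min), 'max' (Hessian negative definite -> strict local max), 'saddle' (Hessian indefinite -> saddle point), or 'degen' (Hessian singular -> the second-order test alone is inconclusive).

Compute the Hessian H = grad^2 f:
  H = [[-5, -4], [-4, -11]]
Verify stationarity: grad f(x*) = H x* + g = (0, 0).
Eigenvalues of H: -13, -3.
Both eigenvalues < 0, so H is negative definite -> x* is a strict local max.

max


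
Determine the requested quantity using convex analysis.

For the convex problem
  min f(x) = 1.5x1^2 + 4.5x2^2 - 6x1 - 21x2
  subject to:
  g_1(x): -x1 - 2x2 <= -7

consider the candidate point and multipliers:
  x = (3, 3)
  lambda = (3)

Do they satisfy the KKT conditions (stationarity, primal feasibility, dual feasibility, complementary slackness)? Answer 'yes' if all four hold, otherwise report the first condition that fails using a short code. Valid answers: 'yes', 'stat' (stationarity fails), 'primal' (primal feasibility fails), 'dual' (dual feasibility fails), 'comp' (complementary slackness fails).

Gradient of f: grad f(x) = Q x + c = (3, 6)
Constraint values g_i(x) = a_i^T x - b_i:
  g_1((3, 3)) = -2
Stationarity residual: grad f(x) + sum_i lambda_i a_i = (0, 0)
  -> stationarity OK
Primal feasibility (all g_i <= 0): OK
Dual feasibility (all lambda_i >= 0): OK
Complementary slackness (lambda_i * g_i(x) = 0 for all i): FAILS

Verdict: the first failing condition is complementary_slackness -> comp.

comp


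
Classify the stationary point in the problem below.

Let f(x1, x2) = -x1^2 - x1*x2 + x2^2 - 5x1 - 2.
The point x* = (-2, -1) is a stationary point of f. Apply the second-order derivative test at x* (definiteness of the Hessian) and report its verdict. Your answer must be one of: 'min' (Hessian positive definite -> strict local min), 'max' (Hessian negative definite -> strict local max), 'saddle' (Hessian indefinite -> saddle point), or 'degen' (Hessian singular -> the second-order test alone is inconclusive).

Compute the Hessian H = grad^2 f:
  H = [[-2, -1], [-1, 2]]
Verify stationarity: grad f(x*) = H x* + g = (0, 0).
Eigenvalues of H: -2.2361, 2.2361.
Eigenvalues have mixed signs, so H is indefinite -> x* is a saddle point.

saddle


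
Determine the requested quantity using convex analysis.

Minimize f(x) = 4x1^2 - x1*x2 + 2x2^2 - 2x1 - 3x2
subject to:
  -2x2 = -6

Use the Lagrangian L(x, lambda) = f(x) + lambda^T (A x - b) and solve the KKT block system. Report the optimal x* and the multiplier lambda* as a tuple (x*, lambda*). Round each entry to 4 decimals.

Form the Lagrangian:
  L(x, lambda) = (1/2) x^T Q x + c^T x + lambda^T (A x - b)
Stationarity (grad_x L = 0): Q x + c + A^T lambda = 0.
Primal feasibility: A x = b.

This gives the KKT block system:
  [ Q   A^T ] [ x     ]   [-c ]
  [ A    0  ] [ lambda ] = [ b ]

Solving the linear system:
  x*      = (0.625, 3)
  lambda* = (4.1875)
  f(x*)   = 7.4375

x* = (0.625, 3), lambda* = (4.1875)


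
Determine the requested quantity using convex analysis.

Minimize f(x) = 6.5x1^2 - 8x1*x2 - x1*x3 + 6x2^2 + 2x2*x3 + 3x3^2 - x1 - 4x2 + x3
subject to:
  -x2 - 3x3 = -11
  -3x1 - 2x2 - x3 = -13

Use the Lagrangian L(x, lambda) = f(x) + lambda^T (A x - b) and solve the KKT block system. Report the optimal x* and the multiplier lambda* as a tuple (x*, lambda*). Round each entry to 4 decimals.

Form the Lagrangian:
  L(x, lambda) = (1/2) x^T Q x + c^T x + lambda^T (A x - b)
Stationarity (grad_x L = 0): Q x + c + A^T lambda = 0.
Primal feasibility: A x = b.

This gives the KKT block system:
  [ Q   A^T ] [ x     ]   [-c ]
  [ A    0  ] [ lambda ] = [ b ]

Solving the linear system:
  x*      = (1.9922, 2.014, 2.9953)
  lambda* = (6.359, 1.9307)
  f(x*)   = 43.9977

x* = (1.9922, 2.014, 2.9953), lambda* = (6.359, 1.9307)


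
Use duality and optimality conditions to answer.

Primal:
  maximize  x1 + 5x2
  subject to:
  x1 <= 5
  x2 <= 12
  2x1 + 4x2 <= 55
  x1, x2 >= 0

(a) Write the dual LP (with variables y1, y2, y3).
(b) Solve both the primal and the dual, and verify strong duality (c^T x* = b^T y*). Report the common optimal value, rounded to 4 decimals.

The standard primal-dual pair for 'max c^T x s.t. A x <= b, x >= 0' is:
  Dual:  min b^T y  s.t.  A^T y >= c,  y >= 0.

So the dual LP is:
  minimize  5y1 + 12y2 + 55y3
  subject to:
    y1 + 2y3 >= 1
    y2 + 4y3 >= 5
    y1, y2, y3 >= 0

Solving the primal: x* = (3.5, 12).
  primal value c^T x* = 63.5.
Solving the dual: y* = (0, 3, 0.5).
  dual value b^T y* = 63.5.
Strong duality: c^T x* = b^T y*. Confirmed.

63.5


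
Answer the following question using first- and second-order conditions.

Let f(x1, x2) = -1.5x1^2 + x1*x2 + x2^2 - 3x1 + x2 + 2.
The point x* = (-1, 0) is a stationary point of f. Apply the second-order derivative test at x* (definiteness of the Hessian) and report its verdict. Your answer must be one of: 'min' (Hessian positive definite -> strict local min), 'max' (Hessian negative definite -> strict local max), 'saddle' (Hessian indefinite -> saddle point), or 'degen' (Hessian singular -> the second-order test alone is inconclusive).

Compute the Hessian H = grad^2 f:
  H = [[-3, 1], [1, 2]]
Verify stationarity: grad f(x*) = H x* + g = (0, 0).
Eigenvalues of H: -3.1926, 2.1926.
Eigenvalues have mixed signs, so H is indefinite -> x* is a saddle point.

saddle


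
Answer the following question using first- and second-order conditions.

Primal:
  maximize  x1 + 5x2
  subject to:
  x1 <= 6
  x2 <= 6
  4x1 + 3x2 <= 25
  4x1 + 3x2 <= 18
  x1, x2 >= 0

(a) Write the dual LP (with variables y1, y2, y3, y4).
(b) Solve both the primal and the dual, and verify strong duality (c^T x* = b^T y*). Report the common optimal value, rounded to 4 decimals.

The standard primal-dual pair for 'max c^T x s.t. A x <= b, x >= 0' is:
  Dual:  min b^T y  s.t.  A^T y >= c,  y >= 0.

So the dual LP is:
  minimize  6y1 + 6y2 + 25y3 + 18y4
  subject to:
    y1 + 4y3 + 4y4 >= 1
    y2 + 3y3 + 3y4 >= 5
    y1, y2, y3, y4 >= 0

Solving the primal: x* = (0, 6).
  primal value c^T x* = 30.
Solving the dual: y* = (0, 4.25, 0, 0.25).
  dual value b^T y* = 30.
Strong duality: c^T x* = b^T y*. Confirmed.

30


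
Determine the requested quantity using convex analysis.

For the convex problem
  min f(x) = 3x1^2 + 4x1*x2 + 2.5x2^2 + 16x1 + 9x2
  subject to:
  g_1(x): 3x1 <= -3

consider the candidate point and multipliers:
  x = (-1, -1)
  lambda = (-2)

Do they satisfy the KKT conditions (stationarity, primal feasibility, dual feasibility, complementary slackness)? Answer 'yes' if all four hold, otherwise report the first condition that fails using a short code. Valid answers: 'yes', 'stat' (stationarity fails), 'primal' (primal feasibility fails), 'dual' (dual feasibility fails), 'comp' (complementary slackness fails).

Gradient of f: grad f(x) = Q x + c = (6, 0)
Constraint values g_i(x) = a_i^T x - b_i:
  g_1((-1, -1)) = 0
Stationarity residual: grad f(x) + sum_i lambda_i a_i = (0, 0)
  -> stationarity OK
Primal feasibility (all g_i <= 0): OK
Dual feasibility (all lambda_i >= 0): FAILS
Complementary slackness (lambda_i * g_i(x) = 0 for all i): OK

Verdict: the first failing condition is dual_feasibility -> dual.

dual


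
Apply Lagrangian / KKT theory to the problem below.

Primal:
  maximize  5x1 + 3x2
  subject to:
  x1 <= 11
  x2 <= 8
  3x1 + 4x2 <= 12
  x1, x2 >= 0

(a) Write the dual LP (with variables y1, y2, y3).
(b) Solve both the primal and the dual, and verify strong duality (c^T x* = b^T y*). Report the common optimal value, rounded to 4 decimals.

The standard primal-dual pair for 'max c^T x s.t. A x <= b, x >= 0' is:
  Dual:  min b^T y  s.t.  A^T y >= c,  y >= 0.

So the dual LP is:
  minimize  11y1 + 8y2 + 12y3
  subject to:
    y1 + 3y3 >= 5
    y2 + 4y3 >= 3
    y1, y2, y3 >= 0

Solving the primal: x* = (4, 0).
  primal value c^T x* = 20.
Solving the dual: y* = (0, 0, 1.6667).
  dual value b^T y* = 20.
Strong duality: c^T x* = b^T y*. Confirmed.

20


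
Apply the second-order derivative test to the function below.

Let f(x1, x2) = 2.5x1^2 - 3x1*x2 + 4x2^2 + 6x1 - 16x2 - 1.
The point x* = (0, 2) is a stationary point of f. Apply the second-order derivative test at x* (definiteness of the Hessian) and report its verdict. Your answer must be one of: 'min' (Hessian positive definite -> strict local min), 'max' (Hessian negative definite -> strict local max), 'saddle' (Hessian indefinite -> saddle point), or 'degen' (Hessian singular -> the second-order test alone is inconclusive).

Compute the Hessian H = grad^2 f:
  H = [[5, -3], [-3, 8]]
Verify stationarity: grad f(x*) = H x* + g = (0, 0).
Eigenvalues of H: 3.1459, 9.8541.
Both eigenvalues > 0, so H is positive definite -> x* is a strict local min.

min


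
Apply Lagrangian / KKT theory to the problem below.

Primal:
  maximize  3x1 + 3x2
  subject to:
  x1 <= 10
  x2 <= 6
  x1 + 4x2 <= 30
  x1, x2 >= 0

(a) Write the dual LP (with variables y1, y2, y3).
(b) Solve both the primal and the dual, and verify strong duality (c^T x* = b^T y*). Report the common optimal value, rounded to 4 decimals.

The standard primal-dual pair for 'max c^T x s.t. A x <= b, x >= 0' is:
  Dual:  min b^T y  s.t.  A^T y >= c,  y >= 0.

So the dual LP is:
  minimize  10y1 + 6y2 + 30y3
  subject to:
    y1 + y3 >= 3
    y2 + 4y3 >= 3
    y1, y2, y3 >= 0

Solving the primal: x* = (10, 5).
  primal value c^T x* = 45.
Solving the dual: y* = (2.25, 0, 0.75).
  dual value b^T y* = 45.
Strong duality: c^T x* = b^T y*. Confirmed.

45


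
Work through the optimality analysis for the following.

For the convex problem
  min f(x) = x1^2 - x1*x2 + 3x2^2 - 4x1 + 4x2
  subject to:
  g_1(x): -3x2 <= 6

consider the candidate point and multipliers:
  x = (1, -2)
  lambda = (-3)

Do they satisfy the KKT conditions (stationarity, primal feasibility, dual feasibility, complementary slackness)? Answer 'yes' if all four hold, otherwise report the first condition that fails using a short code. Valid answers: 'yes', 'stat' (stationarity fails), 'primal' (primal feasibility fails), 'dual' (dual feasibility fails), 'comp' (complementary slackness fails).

Gradient of f: grad f(x) = Q x + c = (0, -9)
Constraint values g_i(x) = a_i^T x - b_i:
  g_1((1, -2)) = 0
Stationarity residual: grad f(x) + sum_i lambda_i a_i = (0, 0)
  -> stationarity OK
Primal feasibility (all g_i <= 0): OK
Dual feasibility (all lambda_i >= 0): FAILS
Complementary slackness (lambda_i * g_i(x) = 0 for all i): OK

Verdict: the first failing condition is dual_feasibility -> dual.

dual


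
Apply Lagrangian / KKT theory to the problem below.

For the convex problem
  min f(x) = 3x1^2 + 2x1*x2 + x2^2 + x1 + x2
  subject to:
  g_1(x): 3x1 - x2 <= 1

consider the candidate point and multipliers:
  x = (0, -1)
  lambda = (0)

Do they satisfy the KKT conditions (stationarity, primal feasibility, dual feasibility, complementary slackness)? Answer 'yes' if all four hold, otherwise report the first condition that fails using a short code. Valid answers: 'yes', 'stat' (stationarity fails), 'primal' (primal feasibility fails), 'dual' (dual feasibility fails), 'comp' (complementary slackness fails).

Gradient of f: grad f(x) = Q x + c = (-1, -1)
Constraint values g_i(x) = a_i^T x - b_i:
  g_1((0, -1)) = 0
Stationarity residual: grad f(x) + sum_i lambda_i a_i = (-1, -1)
  -> stationarity FAILS
Primal feasibility (all g_i <= 0): OK
Dual feasibility (all lambda_i >= 0): OK
Complementary slackness (lambda_i * g_i(x) = 0 for all i): OK

Verdict: the first failing condition is stationarity -> stat.

stat


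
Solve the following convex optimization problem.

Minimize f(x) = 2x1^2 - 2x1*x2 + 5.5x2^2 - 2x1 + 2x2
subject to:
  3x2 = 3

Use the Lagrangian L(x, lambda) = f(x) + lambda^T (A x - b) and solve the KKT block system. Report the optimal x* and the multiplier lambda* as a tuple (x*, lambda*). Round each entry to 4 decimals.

Form the Lagrangian:
  L(x, lambda) = (1/2) x^T Q x + c^T x + lambda^T (A x - b)
Stationarity (grad_x L = 0): Q x + c + A^T lambda = 0.
Primal feasibility: A x = b.

This gives the KKT block system:
  [ Q   A^T ] [ x     ]   [-c ]
  [ A    0  ] [ lambda ] = [ b ]

Solving the linear system:
  x*      = (1, 1)
  lambda* = (-3.6667)
  f(x*)   = 5.5

x* = (1, 1), lambda* = (-3.6667)


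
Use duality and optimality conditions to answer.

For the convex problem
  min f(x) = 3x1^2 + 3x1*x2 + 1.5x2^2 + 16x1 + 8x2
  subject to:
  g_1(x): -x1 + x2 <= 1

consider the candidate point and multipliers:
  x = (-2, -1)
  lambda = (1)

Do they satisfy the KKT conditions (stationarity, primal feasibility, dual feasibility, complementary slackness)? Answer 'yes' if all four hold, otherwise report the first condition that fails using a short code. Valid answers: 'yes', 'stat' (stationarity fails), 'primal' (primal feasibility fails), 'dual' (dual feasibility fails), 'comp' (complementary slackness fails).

Gradient of f: grad f(x) = Q x + c = (1, -1)
Constraint values g_i(x) = a_i^T x - b_i:
  g_1((-2, -1)) = 0
Stationarity residual: grad f(x) + sum_i lambda_i a_i = (0, 0)
  -> stationarity OK
Primal feasibility (all g_i <= 0): OK
Dual feasibility (all lambda_i >= 0): OK
Complementary slackness (lambda_i * g_i(x) = 0 for all i): OK

Verdict: yes, KKT holds.

yes


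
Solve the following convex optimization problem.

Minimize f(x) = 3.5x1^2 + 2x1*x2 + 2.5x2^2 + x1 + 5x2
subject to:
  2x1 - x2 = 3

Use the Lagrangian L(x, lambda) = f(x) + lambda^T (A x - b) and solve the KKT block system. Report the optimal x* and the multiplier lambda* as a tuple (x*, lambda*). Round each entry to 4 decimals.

Form the Lagrangian:
  L(x, lambda) = (1/2) x^T Q x + c^T x + lambda^T (A x - b)
Stationarity (grad_x L = 0): Q x + c + A^T lambda = 0.
Primal feasibility: A x = b.

This gives the KKT block system:
  [ Q   A^T ] [ x     ]   [-c ]
  [ A    0  ] [ lambda ] = [ b ]

Solving the linear system:
  x*      = (0.7143, -1.5714)
  lambda* = (-1.4286)
  f(x*)   = -1.4286

x* = (0.7143, -1.5714), lambda* = (-1.4286)


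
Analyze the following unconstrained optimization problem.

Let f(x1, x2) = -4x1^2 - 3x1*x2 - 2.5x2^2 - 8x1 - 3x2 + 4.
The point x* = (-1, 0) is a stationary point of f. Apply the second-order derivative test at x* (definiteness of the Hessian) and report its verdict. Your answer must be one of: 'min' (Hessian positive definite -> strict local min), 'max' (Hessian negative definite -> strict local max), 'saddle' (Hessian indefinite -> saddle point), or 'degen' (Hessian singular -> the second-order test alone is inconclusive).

Compute the Hessian H = grad^2 f:
  H = [[-8, -3], [-3, -5]]
Verify stationarity: grad f(x*) = H x* + g = (0, 0).
Eigenvalues of H: -9.8541, -3.1459.
Both eigenvalues < 0, so H is negative definite -> x* is a strict local max.

max


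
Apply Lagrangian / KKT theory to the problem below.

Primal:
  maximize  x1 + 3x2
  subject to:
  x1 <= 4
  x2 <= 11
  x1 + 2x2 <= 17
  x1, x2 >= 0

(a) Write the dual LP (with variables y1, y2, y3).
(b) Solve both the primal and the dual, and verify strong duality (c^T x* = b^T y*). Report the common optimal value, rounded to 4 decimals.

The standard primal-dual pair for 'max c^T x s.t. A x <= b, x >= 0' is:
  Dual:  min b^T y  s.t.  A^T y >= c,  y >= 0.

So the dual LP is:
  minimize  4y1 + 11y2 + 17y3
  subject to:
    y1 + y3 >= 1
    y2 + 2y3 >= 3
    y1, y2, y3 >= 0

Solving the primal: x* = (0, 8.5).
  primal value c^T x* = 25.5.
Solving the dual: y* = (0, 0, 1.5).
  dual value b^T y* = 25.5.
Strong duality: c^T x* = b^T y*. Confirmed.

25.5


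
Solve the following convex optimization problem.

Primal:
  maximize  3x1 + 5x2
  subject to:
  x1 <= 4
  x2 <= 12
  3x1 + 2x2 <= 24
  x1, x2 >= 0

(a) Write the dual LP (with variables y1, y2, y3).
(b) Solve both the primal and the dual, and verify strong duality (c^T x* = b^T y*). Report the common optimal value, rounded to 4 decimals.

The standard primal-dual pair for 'max c^T x s.t. A x <= b, x >= 0' is:
  Dual:  min b^T y  s.t.  A^T y >= c,  y >= 0.

So the dual LP is:
  minimize  4y1 + 12y2 + 24y3
  subject to:
    y1 + 3y3 >= 3
    y2 + 2y3 >= 5
    y1, y2, y3 >= 0

Solving the primal: x* = (0, 12).
  primal value c^T x* = 60.
Solving the dual: y* = (0, 0, 2.5).
  dual value b^T y* = 60.
Strong duality: c^T x* = b^T y*. Confirmed.

60


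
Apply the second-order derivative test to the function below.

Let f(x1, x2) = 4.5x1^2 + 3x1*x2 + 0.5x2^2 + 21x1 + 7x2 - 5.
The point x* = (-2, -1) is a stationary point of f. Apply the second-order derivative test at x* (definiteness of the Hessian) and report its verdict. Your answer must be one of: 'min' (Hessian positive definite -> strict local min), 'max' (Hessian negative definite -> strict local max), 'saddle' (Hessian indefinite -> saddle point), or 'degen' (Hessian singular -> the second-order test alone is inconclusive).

Compute the Hessian H = grad^2 f:
  H = [[9, 3], [3, 1]]
Verify stationarity: grad f(x*) = H x* + g = (0, 0).
Eigenvalues of H: 0, 10.
H has a zero eigenvalue (singular; positive semidefinite but not definite), so H is neither positive definite, negative definite, nor indefinite. The second-order test alone is inconclusive -> degen.
(Indeed, f is constant along the null direction of H through x*, so x* is not a strict local extremum.)

degen


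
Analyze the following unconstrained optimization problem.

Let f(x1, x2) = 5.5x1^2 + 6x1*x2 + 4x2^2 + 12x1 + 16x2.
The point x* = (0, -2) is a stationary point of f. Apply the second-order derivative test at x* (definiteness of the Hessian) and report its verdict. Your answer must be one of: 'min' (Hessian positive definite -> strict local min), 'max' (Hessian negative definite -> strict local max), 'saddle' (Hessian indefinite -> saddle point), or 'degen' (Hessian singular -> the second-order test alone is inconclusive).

Compute the Hessian H = grad^2 f:
  H = [[11, 6], [6, 8]]
Verify stationarity: grad f(x*) = H x* + g = (0, 0).
Eigenvalues of H: 3.3153, 15.6847.
Both eigenvalues > 0, so H is positive definite -> x* is a strict local min.

min


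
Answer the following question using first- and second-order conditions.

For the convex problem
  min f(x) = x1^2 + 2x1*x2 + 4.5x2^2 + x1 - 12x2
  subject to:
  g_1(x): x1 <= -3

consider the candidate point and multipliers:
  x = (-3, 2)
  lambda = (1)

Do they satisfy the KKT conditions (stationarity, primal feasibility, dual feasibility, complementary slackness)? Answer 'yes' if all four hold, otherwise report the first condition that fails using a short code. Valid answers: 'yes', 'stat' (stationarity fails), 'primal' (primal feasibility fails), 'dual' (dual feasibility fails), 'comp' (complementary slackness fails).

Gradient of f: grad f(x) = Q x + c = (-1, 0)
Constraint values g_i(x) = a_i^T x - b_i:
  g_1((-3, 2)) = 0
Stationarity residual: grad f(x) + sum_i lambda_i a_i = (0, 0)
  -> stationarity OK
Primal feasibility (all g_i <= 0): OK
Dual feasibility (all lambda_i >= 0): OK
Complementary slackness (lambda_i * g_i(x) = 0 for all i): OK

Verdict: yes, KKT holds.

yes


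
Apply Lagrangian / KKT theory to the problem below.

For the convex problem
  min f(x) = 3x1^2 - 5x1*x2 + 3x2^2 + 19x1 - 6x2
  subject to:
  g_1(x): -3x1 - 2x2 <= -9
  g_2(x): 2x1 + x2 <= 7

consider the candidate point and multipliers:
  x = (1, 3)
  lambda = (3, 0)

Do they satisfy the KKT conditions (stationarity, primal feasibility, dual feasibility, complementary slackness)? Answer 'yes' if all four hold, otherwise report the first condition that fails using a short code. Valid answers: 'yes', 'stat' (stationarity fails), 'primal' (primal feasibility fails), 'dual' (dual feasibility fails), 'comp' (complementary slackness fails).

Gradient of f: grad f(x) = Q x + c = (10, 7)
Constraint values g_i(x) = a_i^T x - b_i:
  g_1((1, 3)) = 0
  g_2((1, 3)) = -2
Stationarity residual: grad f(x) + sum_i lambda_i a_i = (1, 1)
  -> stationarity FAILS
Primal feasibility (all g_i <= 0): OK
Dual feasibility (all lambda_i >= 0): OK
Complementary slackness (lambda_i * g_i(x) = 0 for all i): OK

Verdict: the first failing condition is stationarity -> stat.

stat


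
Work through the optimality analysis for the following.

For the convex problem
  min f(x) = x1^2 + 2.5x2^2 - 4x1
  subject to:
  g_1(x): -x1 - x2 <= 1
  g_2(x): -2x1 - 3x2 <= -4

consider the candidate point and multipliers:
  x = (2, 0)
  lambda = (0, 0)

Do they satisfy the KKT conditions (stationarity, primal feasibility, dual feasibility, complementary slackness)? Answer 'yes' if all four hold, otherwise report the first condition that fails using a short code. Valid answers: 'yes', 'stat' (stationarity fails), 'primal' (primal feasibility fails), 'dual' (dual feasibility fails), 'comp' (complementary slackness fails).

Gradient of f: grad f(x) = Q x + c = (0, 0)
Constraint values g_i(x) = a_i^T x - b_i:
  g_1((2, 0)) = -3
  g_2((2, 0)) = 0
Stationarity residual: grad f(x) + sum_i lambda_i a_i = (0, 0)
  -> stationarity OK
Primal feasibility (all g_i <= 0): OK
Dual feasibility (all lambda_i >= 0): OK
Complementary slackness (lambda_i * g_i(x) = 0 for all i): OK

Verdict: yes, KKT holds.

yes


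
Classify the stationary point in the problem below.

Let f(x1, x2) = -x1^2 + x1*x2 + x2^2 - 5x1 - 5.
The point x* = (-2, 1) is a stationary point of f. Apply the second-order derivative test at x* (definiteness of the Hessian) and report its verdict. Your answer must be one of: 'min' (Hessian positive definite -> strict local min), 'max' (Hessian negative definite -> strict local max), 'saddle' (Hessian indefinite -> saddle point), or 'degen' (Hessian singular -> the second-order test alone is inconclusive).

Compute the Hessian H = grad^2 f:
  H = [[-2, 1], [1, 2]]
Verify stationarity: grad f(x*) = H x* + g = (0, 0).
Eigenvalues of H: -2.2361, 2.2361.
Eigenvalues have mixed signs, so H is indefinite -> x* is a saddle point.

saddle
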